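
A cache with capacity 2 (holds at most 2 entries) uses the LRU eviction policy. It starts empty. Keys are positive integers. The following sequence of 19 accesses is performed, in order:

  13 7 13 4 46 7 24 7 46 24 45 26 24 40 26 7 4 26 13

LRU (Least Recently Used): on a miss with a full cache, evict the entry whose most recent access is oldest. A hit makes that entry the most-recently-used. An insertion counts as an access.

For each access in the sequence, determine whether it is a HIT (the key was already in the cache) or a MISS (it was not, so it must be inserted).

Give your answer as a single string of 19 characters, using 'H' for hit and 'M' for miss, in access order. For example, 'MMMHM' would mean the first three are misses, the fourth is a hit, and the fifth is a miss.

LRU simulation (capacity=2):
  1. access 13: MISS. Cache (LRU->MRU): [13]
  2. access 7: MISS. Cache (LRU->MRU): [13 7]
  3. access 13: HIT. Cache (LRU->MRU): [7 13]
  4. access 4: MISS, evict 7. Cache (LRU->MRU): [13 4]
  5. access 46: MISS, evict 13. Cache (LRU->MRU): [4 46]
  6. access 7: MISS, evict 4. Cache (LRU->MRU): [46 7]
  7. access 24: MISS, evict 46. Cache (LRU->MRU): [7 24]
  8. access 7: HIT. Cache (LRU->MRU): [24 7]
  9. access 46: MISS, evict 24. Cache (LRU->MRU): [7 46]
  10. access 24: MISS, evict 7. Cache (LRU->MRU): [46 24]
  11. access 45: MISS, evict 46. Cache (LRU->MRU): [24 45]
  12. access 26: MISS, evict 24. Cache (LRU->MRU): [45 26]
  13. access 24: MISS, evict 45. Cache (LRU->MRU): [26 24]
  14. access 40: MISS, evict 26. Cache (LRU->MRU): [24 40]
  15. access 26: MISS, evict 24. Cache (LRU->MRU): [40 26]
  16. access 7: MISS, evict 40. Cache (LRU->MRU): [26 7]
  17. access 4: MISS, evict 26. Cache (LRU->MRU): [7 4]
  18. access 26: MISS, evict 7. Cache (LRU->MRU): [4 26]
  19. access 13: MISS, evict 4. Cache (LRU->MRU): [26 13]
Total: 2 hits, 17 misses, 15 evictions

Answer: MMHMMMMHMMMMMMMMMMM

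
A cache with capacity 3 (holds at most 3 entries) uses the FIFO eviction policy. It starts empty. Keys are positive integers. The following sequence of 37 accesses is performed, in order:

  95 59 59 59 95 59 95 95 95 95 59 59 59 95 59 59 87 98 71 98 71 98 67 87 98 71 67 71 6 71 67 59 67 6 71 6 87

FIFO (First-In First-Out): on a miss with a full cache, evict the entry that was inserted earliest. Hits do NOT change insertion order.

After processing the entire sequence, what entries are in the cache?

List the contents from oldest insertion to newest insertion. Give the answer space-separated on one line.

Answer: 59 71 87

Derivation:
FIFO simulation (capacity=3):
  1. access 95: MISS. Cache (old->new): [95]
  2. access 59: MISS. Cache (old->new): [95 59]
  3. access 59: HIT. Cache (old->new): [95 59]
  4. access 59: HIT. Cache (old->new): [95 59]
  5. access 95: HIT. Cache (old->new): [95 59]
  6. access 59: HIT. Cache (old->new): [95 59]
  7. access 95: HIT. Cache (old->new): [95 59]
  8. access 95: HIT. Cache (old->new): [95 59]
  9. access 95: HIT. Cache (old->new): [95 59]
  10. access 95: HIT. Cache (old->new): [95 59]
  11. access 59: HIT. Cache (old->new): [95 59]
  12. access 59: HIT. Cache (old->new): [95 59]
  13. access 59: HIT. Cache (old->new): [95 59]
  14. access 95: HIT. Cache (old->new): [95 59]
  15. access 59: HIT. Cache (old->new): [95 59]
  16. access 59: HIT. Cache (old->new): [95 59]
  17. access 87: MISS. Cache (old->new): [95 59 87]
  18. access 98: MISS, evict 95. Cache (old->new): [59 87 98]
  19. access 71: MISS, evict 59. Cache (old->new): [87 98 71]
  20. access 98: HIT. Cache (old->new): [87 98 71]
  21. access 71: HIT. Cache (old->new): [87 98 71]
  22. access 98: HIT. Cache (old->new): [87 98 71]
  23. access 67: MISS, evict 87. Cache (old->new): [98 71 67]
  24. access 87: MISS, evict 98. Cache (old->new): [71 67 87]
  25. access 98: MISS, evict 71. Cache (old->new): [67 87 98]
  26. access 71: MISS, evict 67. Cache (old->new): [87 98 71]
  27. access 67: MISS, evict 87. Cache (old->new): [98 71 67]
  28. access 71: HIT. Cache (old->new): [98 71 67]
  29. access 6: MISS, evict 98. Cache (old->new): [71 67 6]
  30. access 71: HIT. Cache (old->new): [71 67 6]
  31. access 67: HIT. Cache (old->new): [71 67 6]
  32. access 59: MISS, evict 71. Cache (old->new): [67 6 59]
  33. access 67: HIT. Cache (old->new): [67 6 59]
  34. access 6: HIT. Cache (old->new): [67 6 59]
  35. access 71: MISS, evict 67. Cache (old->new): [6 59 71]
  36. access 6: HIT. Cache (old->new): [6 59 71]
  37. access 87: MISS, evict 6. Cache (old->new): [59 71 87]
Total: 23 hits, 14 misses, 11 evictions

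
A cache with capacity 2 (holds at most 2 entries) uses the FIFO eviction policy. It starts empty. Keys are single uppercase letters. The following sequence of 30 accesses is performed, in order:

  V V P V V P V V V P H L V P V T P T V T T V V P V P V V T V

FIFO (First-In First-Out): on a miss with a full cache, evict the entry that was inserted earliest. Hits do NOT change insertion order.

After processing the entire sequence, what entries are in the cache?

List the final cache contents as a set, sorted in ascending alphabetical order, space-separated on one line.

FIFO simulation (capacity=2):
  1. access V: MISS. Cache (old->new): [V]
  2. access V: HIT. Cache (old->new): [V]
  3. access P: MISS. Cache (old->new): [V P]
  4. access V: HIT. Cache (old->new): [V P]
  5. access V: HIT. Cache (old->new): [V P]
  6. access P: HIT. Cache (old->new): [V P]
  7. access V: HIT. Cache (old->new): [V P]
  8. access V: HIT. Cache (old->new): [V P]
  9. access V: HIT. Cache (old->new): [V P]
  10. access P: HIT. Cache (old->new): [V P]
  11. access H: MISS, evict V. Cache (old->new): [P H]
  12. access L: MISS, evict P. Cache (old->new): [H L]
  13. access V: MISS, evict H. Cache (old->new): [L V]
  14. access P: MISS, evict L. Cache (old->new): [V P]
  15. access V: HIT. Cache (old->new): [V P]
  16. access T: MISS, evict V. Cache (old->new): [P T]
  17. access P: HIT. Cache (old->new): [P T]
  18. access T: HIT. Cache (old->new): [P T]
  19. access V: MISS, evict P. Cache (old->new): [T V]
  20. access T: HIT. Cache (old->new): [T V]
  21. access T: HIT. Cache (old->new): [T V]
  22. access V: HIT. Cache (old->new): [T V]
  23. access V: HIT. Cache (old->new): [T V]
  24. access P: MISS, evict T. Cache (old->new): [V P]
  25. access V: HIT. Cache (old->new): [V P]
  26. access P: HIT. Cache (old->new): [V P]
  27. access V: HIT. Cache (old->new): [V P]
  28. access V: HIT. Cache (old->new): [V P]
  29. access T: MISS, evict V. Cache (old->new): [P T]
  30. access V: MISS, evict P. Cache (old->new): [T V]
Total: 19 hits, 11 misses, 9 evictions

Answer: T V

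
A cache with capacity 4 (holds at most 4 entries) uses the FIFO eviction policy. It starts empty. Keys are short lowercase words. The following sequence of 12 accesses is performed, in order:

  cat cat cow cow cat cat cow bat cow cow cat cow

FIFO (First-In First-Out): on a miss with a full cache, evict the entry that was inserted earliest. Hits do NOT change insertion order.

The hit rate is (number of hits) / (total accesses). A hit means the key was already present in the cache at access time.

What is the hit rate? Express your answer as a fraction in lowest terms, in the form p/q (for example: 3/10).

FIFO simulation (capacity=4):
  1. access cat: MISS. Cache (old->new): [cat]
  2. access cat: HIT. Cache (old->new): [cat]
  3. access cow: MISS. Cache (old->new): [cat cow]
  4. access cow: HIT. Cache (old->new): [cat cow]
  5. access cat: HIT. Cache (old->new): [cat cow]
  6. access cat: HIT. Cache (old->new): [cat cow]
  7. access cow: HIT. Cache (old->new): [cat cow]
  8. access bat: MISS. Cache (old->new): [cat cow bat]
  9. access cow: HIT. Cache (old->new): [cat cow bat]
  10. access cow: HIT. Cache (old->new): [cat cow bat]
  11. access cat: HIT. Cache (old->new): [cat cow bat]
  12. access cow: HIT. Cache (old->new): [cat cow bat]
Total: 9 hits, 3 misses, 0 evictions

Hit rate = 9/12 = 3/4

Answer: 3/4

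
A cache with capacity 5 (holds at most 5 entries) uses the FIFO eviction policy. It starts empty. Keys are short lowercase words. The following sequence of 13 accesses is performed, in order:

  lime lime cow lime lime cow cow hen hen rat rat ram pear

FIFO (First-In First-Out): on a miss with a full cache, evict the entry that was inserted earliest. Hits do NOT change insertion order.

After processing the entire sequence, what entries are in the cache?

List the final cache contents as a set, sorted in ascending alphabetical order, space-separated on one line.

Answer: cow hen pear ram rat

Derivation:
FIFO simulation (capacity=5):
  1. access lime: MISS. Cache (old->new): [lime]
  2. access lime: HIT. Cache (old->new): [lime]
  3. access cow: MISS. Cache (old->new): [lime cow]
  4. access lime: HIT. Cache (old->new): [lime cow]
  5. access lime: HIT. Cache (old->new): [lime cow]
  6. access cow: HIT. Cache (old->new): [lime cow]
  7. access cow: HIT. Cache (old->new): [lime cow]
  8. access hen: MISS. Cache (old->new): [lime cow hen]
  9. access hen: HIT. Cache (old->new): [lime cow hen]
  10. access rat: MISS. Cache (old->new): [lime cow hen rat]
  11. access rat: HIT. Cache (old->new): [lime cow hen rat]
  12. access ram: MISS. Cache (old->new): [lime cow hen rat ram]
  13. access pear: MISS, evict lime. Cache (old->new): [cow hen rat ram pear]
Total: 7 hits, 6 misses, 1 evictions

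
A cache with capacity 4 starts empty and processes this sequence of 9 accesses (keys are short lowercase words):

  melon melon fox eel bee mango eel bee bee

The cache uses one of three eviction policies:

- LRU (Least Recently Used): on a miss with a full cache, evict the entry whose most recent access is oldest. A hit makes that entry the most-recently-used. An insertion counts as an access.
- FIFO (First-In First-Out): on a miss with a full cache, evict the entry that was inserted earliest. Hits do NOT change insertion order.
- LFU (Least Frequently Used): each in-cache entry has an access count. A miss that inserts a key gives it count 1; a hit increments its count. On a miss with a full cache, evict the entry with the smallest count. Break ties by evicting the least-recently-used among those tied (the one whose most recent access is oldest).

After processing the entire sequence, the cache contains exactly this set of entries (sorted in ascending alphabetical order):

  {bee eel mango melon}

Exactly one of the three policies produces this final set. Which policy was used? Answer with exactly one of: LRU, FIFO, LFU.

Answer: LFU

Derivation:
Simulating under each policy and comparing final sets:
  LRU: final set = {bee eel fox mango} -> differs
  FIFO: final set = {bee eel fox mango} -> differs
  LFU: final set = {bee eel mango melon} -> MATCHES target
Only LFU produces the target set.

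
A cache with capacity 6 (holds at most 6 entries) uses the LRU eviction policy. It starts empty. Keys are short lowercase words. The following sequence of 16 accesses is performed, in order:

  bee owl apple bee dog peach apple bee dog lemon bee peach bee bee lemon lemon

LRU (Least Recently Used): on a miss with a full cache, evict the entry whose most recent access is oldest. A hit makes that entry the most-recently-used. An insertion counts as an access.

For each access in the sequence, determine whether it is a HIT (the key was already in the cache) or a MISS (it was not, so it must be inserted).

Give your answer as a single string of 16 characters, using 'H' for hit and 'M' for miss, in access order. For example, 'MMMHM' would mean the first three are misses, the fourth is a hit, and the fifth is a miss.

Answer: MMMHMMHHHMHHHHHH

Derivation:
LRU simulation (capacity=6):
  1. access bee: MISS. Cache (LRU->MRU): [bee]
  2. access owl: MISS. Cache (LRU->MRU): [bee owl]
  3. access apple: MISS. Cache (LRU->MRU): [bee owl apple]
  4. access bee: HIT. Cache (LRU->MRU): [owl apple bee]
  5. access dog: MISS. Cache (LRU->MRU): [owl apple bee dog]
  6. access peach: MISS. Cache (LRU->MRU): [owl apple bee dog peach]
  7. access apple: HIT. Cache (LRU->MRU): [owl bee dog peach apple]
  8. access bee: HIT. Cache (LRU->MRU): [owl dog peach apple bee]
  9. access dog: HIT. Cache (LRU->MRU): [owl peach apple bee dog]
  10. access lemon: MISS. Cache (LRU->MRU): [owl peach apple bee dog lemon]
  11. access bee: HIT. Cache (LRU->MRU): [owl peach apple dog lemon bee]
  12. access peach: HIT. Cache (LRU->MRU): [owl apple dog lemon bee peach]
  13. access bee: HIT. Cache (LRU->MRU): [owl apple dog lemon peach bee]
  14. access bee: HIT. Cache (LRU->MRU): [owl apple dog lemon peach bee]
  15. access lemon: HIT. Cache (LRU->MRU): [owl apple dog peach bee lemon]
  16. access lemon: HIT. Cache (LRU->MRU): [owl apple dog peach bee lemon]
Total: 10 hits, 6 misses, 0 evictions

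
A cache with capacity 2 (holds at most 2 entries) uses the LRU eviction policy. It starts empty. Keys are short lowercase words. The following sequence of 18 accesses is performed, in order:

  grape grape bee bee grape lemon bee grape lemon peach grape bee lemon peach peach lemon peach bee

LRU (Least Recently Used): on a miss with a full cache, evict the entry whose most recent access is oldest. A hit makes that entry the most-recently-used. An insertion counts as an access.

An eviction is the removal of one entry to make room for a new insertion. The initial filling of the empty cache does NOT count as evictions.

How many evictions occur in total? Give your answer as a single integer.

LRU simulation (capacity=2):
  1. access grape: MISS. Cache (LRU->MRU): [grape]
  2. access grape: HIT. Cache (LRU->MRU): [grape]
  3. access bee: MISS. Cache (LRU->MRU): [grape bee]
  4. access bee: HIT. Cache (LRU->MRU): [grape bee]
  5. access grape: HIT. Cache (LRU->MRU): [bee grape]
  6. access lemon: MISS, evict bee. Cache (LRU->MRU): [grape lemon]
  7. access bee: MISS, evict grape. Cache (LRU->MRU): [lemon bee]
  8. access grape: MISS, evict lemon. Cache (LRU->MRU): [bee grape]
  9. access lemon: MISS, evict bee. Cache (LRU->MRU): [grape lemon]
  10. access peach: MISS, evict grape. Cache (LRU->MRU): [lemon peach]
  11. access grape: MISS, evict lemon. Cache (LRU->MRU): [peach grape]
  12. access bee: MISS, evict peach. Cache (LRU->MRU): [grape bee]
  13. access lemon: MISS, evict grape. Cache (LRU->MRU): [bee lemon]
  14. access peach: MISS, evict bee. Cache (LRU->MRU): [lemon peach]
  15. access peach: HIT. Cache (LRU->MRU): [lemon peach]
  16. access lemon: HIT. Cache (LRU->MRU): [peach lemon]
  17. access peach: HIT. Cache (LRU->MRU): [lemon peach]
  18. access bee: MISS, evict lemon. Cache (LRU->MRU): [peach bee]
Total: 6 hits, 12 misses, 10 evictions

Answer: 10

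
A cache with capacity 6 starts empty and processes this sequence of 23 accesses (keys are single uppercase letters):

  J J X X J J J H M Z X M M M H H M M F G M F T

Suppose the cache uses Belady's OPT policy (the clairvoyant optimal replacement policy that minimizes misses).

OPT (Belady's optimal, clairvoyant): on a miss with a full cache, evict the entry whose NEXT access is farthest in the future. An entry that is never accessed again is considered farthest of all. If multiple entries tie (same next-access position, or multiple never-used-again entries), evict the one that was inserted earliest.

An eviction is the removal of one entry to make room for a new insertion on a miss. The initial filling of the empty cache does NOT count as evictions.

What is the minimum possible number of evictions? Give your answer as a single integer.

OPT (Belady) simulation (capacity=6):
  1. access J: MISS. Cache: [J]
  2. access J: HIT. Next use of J: step 5. Cache: [J]
  3. access X: MISS. Cache: [J X]
  4. access X: HIT. Next use of X: step 11. Cache: [J X]
  5. access J: HIT. Next use of J: step 6. Cache: [J X]
  6. access J: HIT. Next use of J: step 7. Cache: [J X]
  7. access J: HIT. Next use of J: never. Cache: [J X]
  8. access H: MISS. Cache: [J X H]
  9. access M: MISS. Cache: [J X H M]
  10. access Z: MISS. Cache: [J X H M Z]
  11. access X: HIT. Next use of X: never. Cache: [J X H M Z]
  12. access M: HIT. Next use of M: step 13. Cache: [J X H M Z]
  13. access M: HIT. Next use of M: step 14. Cache: [J X H M Z]
  14. access M: HIT. Next use of M: step 17. Cache: [J X H M Z]
  15. access H: HIT. Next use of H: step 16. Cache: [J X H M Z]
  16. access H: HIT. Next use of H: never. Cache: [J X H M Z]
  17. access M: HIT. Next use of M: step 18. Cache: [J X H M Z]
  18. access M: HIT. Next use of M: step 21. Cache: [J X H M Z]
  19. access F: MISS. Cache: [J X H M Z F]
  20. access G: MISS, evict J (next use: never). Cache: [X H M Z F G]
  21. access M: HIT. Next use of M: never. Cache: [X H M Z F G]
  22. access F: HIT. Next use of F: never. Cache: [X H M Z F G]
  23. access T: MISS, evict X (next use: never). Cache: [H M Z F G T]
Total: 15 hits, 8 misses, 2 evictions

Answer: 2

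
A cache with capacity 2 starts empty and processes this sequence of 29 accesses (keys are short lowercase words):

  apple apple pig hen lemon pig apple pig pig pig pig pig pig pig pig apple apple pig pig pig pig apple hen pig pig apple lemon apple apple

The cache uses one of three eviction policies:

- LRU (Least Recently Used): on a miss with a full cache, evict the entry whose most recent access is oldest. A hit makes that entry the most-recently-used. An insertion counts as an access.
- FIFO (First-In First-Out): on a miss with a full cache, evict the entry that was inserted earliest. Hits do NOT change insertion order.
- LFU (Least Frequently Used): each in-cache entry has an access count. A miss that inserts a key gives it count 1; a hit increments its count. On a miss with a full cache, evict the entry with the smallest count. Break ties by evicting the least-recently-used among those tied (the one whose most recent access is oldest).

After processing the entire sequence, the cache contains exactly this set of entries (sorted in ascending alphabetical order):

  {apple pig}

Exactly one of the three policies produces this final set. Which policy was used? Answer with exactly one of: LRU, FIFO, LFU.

Simulating under each policy and comparing final sets:
  LRU: final set = {apple lemon} -> differs
  FIFO: final set = {apple lemon} -> differs
  LFU: final set = {apple pig} -> MATCHES target
Only LFU produces the target set.

Answer: LFU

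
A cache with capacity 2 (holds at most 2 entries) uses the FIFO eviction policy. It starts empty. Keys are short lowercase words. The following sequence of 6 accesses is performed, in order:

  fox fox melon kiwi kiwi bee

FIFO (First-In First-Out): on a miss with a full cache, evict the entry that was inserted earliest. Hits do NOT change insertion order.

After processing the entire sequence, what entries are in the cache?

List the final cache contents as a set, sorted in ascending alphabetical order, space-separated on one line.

FIFO simulation (capacity=2):
  1. access fox: MISS. Cache (old->new): [fox]
  2. access fox: HIT. Cache (old->new): [fox]
  3. access melon: MISS. Cache (old->new): [fox melon]
  4. access kiwi: MISS, evict fox. Cache (old->new): [melon kiwi]
  5. access kiwi: HIT. Cache (old->new): [melon kiwi]
  6. access bee: MISS, evict melon. Cache (old->new): [kiwi bee]
Total: 2 hits, 4 misses, 2 evictions

Answer: bee kiwi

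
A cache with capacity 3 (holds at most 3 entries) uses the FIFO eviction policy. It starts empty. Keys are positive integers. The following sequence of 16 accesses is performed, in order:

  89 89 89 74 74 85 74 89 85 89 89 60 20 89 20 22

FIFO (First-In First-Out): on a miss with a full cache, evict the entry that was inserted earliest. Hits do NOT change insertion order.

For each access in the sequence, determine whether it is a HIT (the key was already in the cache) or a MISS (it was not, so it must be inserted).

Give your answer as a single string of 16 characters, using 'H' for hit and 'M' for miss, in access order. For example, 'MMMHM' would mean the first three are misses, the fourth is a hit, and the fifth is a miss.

FIFO simulation (capacity=3):
  1. access 89: MISS. Cache (old->new): [89]
  2. access 89: HIT. Cache (old->new): [89]
  3. access 89: HIT. Cache (old->new): [89]
  4. access 74: MISS. Cache (old->new): [89 74]
  5. access 74: HIT. Cache (old->new): [89 74]
  6. access 85: MISS. Cache (old->new): [89 74 85]
  7. access 74: HIT. Cache (old->new): [89 74 85]
  8. access 89: HIT. Cache (old->new): [89 74 85]
  9. access 85: HIT. Cache (old->new): [89 74 85]
  10. access 89: HIT. Cache (old->new): [89 74 85]
  11. access 89: HIT. Cache (old->new): [89 74 85]
  12. access 60: MISS, evict 89. Cache (old->new): [74 85 60]
  13. access 20: MISS, evict 74. Cache (old->new): [85 60 20]
  14. access 89: MISS, evict 85. Cache (old->new): [60 20 89]
  15. access 20: HIT. Cache (old->new): [60 20 89]
  16. access 22: MISS, evict 60. Cache (old->new): [20 89 22]
Total: 9 hits, 7 misses, 4 evictions

Answer: MHHMHMHHHHHMMMHM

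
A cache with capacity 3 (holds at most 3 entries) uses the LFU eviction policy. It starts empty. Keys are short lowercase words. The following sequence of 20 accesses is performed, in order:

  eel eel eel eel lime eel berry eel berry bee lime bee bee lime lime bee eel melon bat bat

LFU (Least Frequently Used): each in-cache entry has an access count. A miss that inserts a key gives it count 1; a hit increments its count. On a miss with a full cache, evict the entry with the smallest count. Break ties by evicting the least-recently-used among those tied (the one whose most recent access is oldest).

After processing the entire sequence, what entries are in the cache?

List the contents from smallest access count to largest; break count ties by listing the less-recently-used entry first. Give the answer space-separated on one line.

Answer: bat bee eel

Derivation:
LFU simulation (capacity=3):
  1. access eel: MISS. Cache: [eel(c=1)]
  2. access eel: HIT, count now 2. Cache: [eel(c=2)]
  3. access eel: HIT, count now 3. Cache: [eel(c=3)]
  4. access eel: HIT, count now 4. Cache: [eel(c=4)]
  5. access lime: MISS. Cache: [lime(c=1) eel(c=4)]
  6. access eel: HIT, count now 5. Cache: [lime(c=1) eel(c=5)]
  7. access berry: MISS. Cache: [lime(c=1) berry(c=1) eel(c=5)]
  8. access eel: HIT, count now 6. Cache: [lime(c=1) berry(c=1) eel(c=6)]
  9. access berry: HIT, count now 2. Cache: [lime(c=1) berry(c=2) eel(c=6)]
  10. access bee: MISS, evict lime(c=1). Cache: [bee(c=1) berry(c=2) eel(c=6)]
  11. access lime: MISS, evict bee(c=1). Cache: [lime(c=1) berry(c=2) eel(c=6)]
  12. access bee: MISS, evict lime(c=1). Cache: [bee(c=1) berry(c=2) eel(c=6)]
  13. access bee: HIT, count now 2. Cache: [berry(c=2) bee(c=2) eel(c=6)]
  14. access lime: MISS, evict berry(c=2). Cache: [lime(c=1) bee(c=2) eel(c=6)]
  15. access lime: HIT, count now 2. Cache: [bee(c=2) lime(c=2) eel(c=6)]
  16. access bee: HIT, count now 3. Cache: [lime(c=2) bee(c=3) eel(c=6)]
  17. access eel: HIT, count now 7. Cache: [lime(c=2) bee(c=3) eel(c=7)]
  18. access melon: MISS, evict lime(c=2). Cache: [melon(c=1) bee(c=3) eel(c=7)]
  19. access bat: MISS, evict melon(c=1). Cache: [bat(c=1) bee(c=3) eel(c=7)]
  20. access bat: HIT, count now 2. Cache: [bat(c=2) bee(c=3) eel(c=7)]
Total: 11 hits, 9 misses, 6 evictions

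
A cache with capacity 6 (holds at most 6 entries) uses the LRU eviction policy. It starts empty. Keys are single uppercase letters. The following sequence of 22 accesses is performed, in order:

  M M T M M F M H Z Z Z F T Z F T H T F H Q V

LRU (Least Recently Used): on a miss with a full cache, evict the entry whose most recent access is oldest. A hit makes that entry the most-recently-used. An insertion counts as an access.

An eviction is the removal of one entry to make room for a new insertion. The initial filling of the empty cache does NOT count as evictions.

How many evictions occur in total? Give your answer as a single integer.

LRU simulation (capacity=6):
  1. access M: MISS. Cache (LRU->MRU): [M]
  2. access M: HIT. Cache (LRU->MRU): [M]
  3. access T: MISS. Cache (LRU->MRU): [M T]
  4. access M: HIT. Cache (LRU->MRU): [T M]
  5. access M: HIT. Cache (LRU->MRU): [T M]
  6. access F: MISS. Cache (LRU->MRU): [T M F]
  7. access M: HIT. Cache (LRU->MRU): [T F M]
  8. access H: MISS. Cache (LRU->MRU): [T F M H]
  9. access Z: MISS. Cache (LRU->MRU): [T F M H Z]
  10. access Z: HIT. Cache (LRU->MRU): [T F M H Z]
  11. access Z: HIT. Cache (LRU->MRU): [T F M H Z]
  12. access F: HIT. Cache (LRU->MRU): [T M H Z F]
  13. access T: HIT. Cache (LRU->MRU): [M H Z F T]
  14. access Z: HIT. Cache (LRU->MRU): [M H F T Z]
  15. access F: HIT. Cache (LRU->MRU): [M H T Z F]
  16. access T: HIT. Cache (LRU->MRU): [M H Z F T]
  17. access H: HIT. Cache (LRU->MRU): [M Z F T H]
  18. access T: HIT. Cache (LRU->MRU): [M Z F H T]
  19. access F: HIT. Cache (LRU->MRU): [M Z H T F]
  20. access H: HIT. Cache (LRU->MRU): [M Z T F H]
  21. access Q: MISS. Cache (LRU->MRU): [M Z T F H Q]
  22. access V: MISS, evict M. Cache (LRU->MRU): [Z T F H Q V]
Total: 15 hits, 7 misses, 1 evictions

Answer: 1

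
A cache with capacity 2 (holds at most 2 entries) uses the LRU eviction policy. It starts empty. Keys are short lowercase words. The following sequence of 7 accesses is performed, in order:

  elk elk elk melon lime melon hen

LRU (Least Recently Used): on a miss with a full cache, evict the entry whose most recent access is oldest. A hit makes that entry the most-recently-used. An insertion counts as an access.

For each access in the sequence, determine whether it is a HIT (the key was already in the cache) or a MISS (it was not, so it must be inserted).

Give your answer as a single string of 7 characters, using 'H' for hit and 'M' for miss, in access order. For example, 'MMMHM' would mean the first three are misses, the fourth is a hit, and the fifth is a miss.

LRU simulation (capacity=2):
  1. access elk: MISS. Cache (LRU->MRU): [elk]
  2. access elk: HIT. Cache (LRU->MRU): [elk]
  3. access elk: HIT. Cache (LRU->MRU): [elk]
  4. access melon: MISS. Cache (LRU->MRU): [elk melon]
  5. access lime: MISS, evict elk. Cache (LRU->MRU): [melon lime]
  6. access melon: HIT. Cache (LRU->MRU): [lime melon]
  7. access hen: MISS, evict lime. Cache (LRU->MRU): [melon hen]
Total: 3 hits, 4 misses, 2 evictions

Answer: MHHMMHM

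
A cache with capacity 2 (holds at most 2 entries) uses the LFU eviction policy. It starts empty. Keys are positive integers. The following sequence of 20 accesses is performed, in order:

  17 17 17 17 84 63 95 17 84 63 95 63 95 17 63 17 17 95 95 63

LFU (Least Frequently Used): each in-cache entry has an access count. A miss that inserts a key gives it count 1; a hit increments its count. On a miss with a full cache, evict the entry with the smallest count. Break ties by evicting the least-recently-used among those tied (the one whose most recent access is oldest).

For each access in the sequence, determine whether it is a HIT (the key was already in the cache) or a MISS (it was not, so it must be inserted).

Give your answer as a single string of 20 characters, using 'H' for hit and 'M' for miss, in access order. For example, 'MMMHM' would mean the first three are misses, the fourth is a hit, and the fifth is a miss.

LFU simulation (capacity=2):
  1. access 17: MISS. Cache: [17(c=1)]
  2. access 17: HIT, count now 2. Cache: [17(c=2)]
  3. access 17: HIT, count now 3. Cache: [17(c=3)]
  4. access 17: HIT, count now 4. Cache: [17(c=4)]
  5. access 84: MISS. Cache: [84(c=1) 17(c=4)]
  6. access 63: MISS, evict 84(c=1). Cache: [63(c=1) 17(c=4)]
  7. access 95: MISS, evict 63(c=1). Cache: [95(c=1) 17(c=4)]
  8. access 17: HIT, count now 5. Cache: [95(c=1) 17(c=5)]
  9. access 84: MISS, evict 95(c=1). Cache: [84(c=1) 17(c=5)]
  10. access 63: MISS, evict 84(c=1). Cache: [63(c=1) 17(c=5)]
  11. access 95: MISS, evict 63(c=1). Cache: [95(c=1) 17(c=5)]
  12. access 63: MISS, evict 95(c=1). Cache: [63(c=1) 17(c=5)]
  13. access 95: MISS, evict 63(c=1). Cache: [95(c=1) 17(c=5)]
  14. access 17: HIT, count now 6. Cache: [95(c=1) 17(c=6)]
  15. access 63: MISS, evict 95(c=1). Cache: [63(c=1) 17(c=6)]
  16. access 17: HIT, count now 7. Cache: [63(c=1) 17(c=7)]
  17. access 17: HIT, count now 8. Cache: [63(c=1) 17(c=8)]
  18. access 95: MISS, evict 63(c=1). Cache: [95(c=1) 17(c=8)]
  19. access 95: HIT, count now 2. Cache: [95(c=2) 17(c=8)]
  20. access 63: MISS, evict 95(c=2). Cache: [63(c=1) 17(c=8)]
Total: 8 hits, 12 misses, 10 evictions

Answer: MHHHMMMHMMMMMHMHHMHM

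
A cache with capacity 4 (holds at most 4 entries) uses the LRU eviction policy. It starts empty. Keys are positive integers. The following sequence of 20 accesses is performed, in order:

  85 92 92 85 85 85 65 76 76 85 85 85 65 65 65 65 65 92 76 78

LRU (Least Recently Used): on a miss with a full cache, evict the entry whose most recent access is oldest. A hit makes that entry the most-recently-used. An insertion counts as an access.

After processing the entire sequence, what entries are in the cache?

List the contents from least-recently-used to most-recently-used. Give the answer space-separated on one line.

Answer: 65 92 76 78

Derivation:
LRU simulation (capacity=4):
  1. access 85: MISS. Cache (LRU->MRU): [85]
  2. access 92: MISS. Cache (LRU->MRU): [85 92]
  3. access 92: HIT. Cache (LRU->MRU): [85 92]
  4. access 85: HIT. Cache (LRU->MRU): [92 85]
  5. access 85: HIT. Cache (LRU->MRU): [92 85]
  6. access 85: HIT. Cache (LRU->MRU): [92 85]
  7. access 65: MISS. Cache (LRU->MRU): [92 85 65]
  8. access 76: MISS. Cache (LRU->MRU): [92 85 65 76]
  9. access 76: HIT. Cache (LRU->MRU): [92 85 65 76]
  10. access 85: HIT. Cache (LRU->MRU): [92 65 76 85]
  11. access 85: HIT. Cache (LRU->MRU): [92 65 76 85]
  12. access 85: HIT. Cache (LRU->MRU): [92 65 76 85]
  13. access 65: HIT. Cache (LRU->MRU): [92 76 85 65]
  14. access 65: HIT. Cache (LRU->MRU): [92 76 85 65]
  15. access 65: HIT. Cache (LRU->MRU): [92 76 85 65]
  16. access 65: HIT. Cache (LRU->MRU): [92 76 85 65]
  17. access 65: HIT. Cache (LRU->MRU): [92 76 85 65]
  18. access 92: HIT. Cache (LRU->MRU): [76 85 65 92]
  19. access 76: HIT. Cache (LRU->MRU): [85 65 92 76]
  20. access 78: MISS, evict 85. Cache (LRU->MRU): [65 92 76 78]
Total: 15 hits, 5 misses, 1 evictions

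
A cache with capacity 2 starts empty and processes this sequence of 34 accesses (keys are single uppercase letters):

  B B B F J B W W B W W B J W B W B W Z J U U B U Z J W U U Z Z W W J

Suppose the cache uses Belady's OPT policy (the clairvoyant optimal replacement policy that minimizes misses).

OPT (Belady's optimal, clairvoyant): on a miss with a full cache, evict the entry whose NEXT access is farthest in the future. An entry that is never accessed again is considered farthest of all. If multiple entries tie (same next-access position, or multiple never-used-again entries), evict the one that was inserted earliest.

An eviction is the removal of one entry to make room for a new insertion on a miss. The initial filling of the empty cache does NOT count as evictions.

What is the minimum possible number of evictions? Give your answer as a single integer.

OPT (Belady) simulation (capacity=2):
  1. access B: MISS. Cache: [B]
  2. access B: HIT. Next use of B: step 3. Cache: [B]
  3. access B: HIT. Next use of B: step 6. Cache: [B]
  4. access F: MISS. Cache: [B F]
  5. access J: MISS, evict F (next use: never). Cache: [B J]
  6. access B: HIT. Next use of B: step 9. Cache: [B J]
  7. access W: MISS, evict J (next use: step 13). Cache: [B W]
  8. access W: HIT. Next use of W: step 10. Cache: [B W]
  9. access B: HIT. Next use of B: step 12. Cache: [B W]
  10. access W: HIT. Next use of W: step 11. Cache: [B W]
  11. access W: HIT. Next use of W: step 14. Cache: [B W]
  12. access B: HIT. Next use of B: step 15. Cache: [B W]
  13. access J: MISS, evict B (next use: step 15). Cache: [W J]
  14. access W: HIT. Next use of W: step 16. Cache: [W J]
  15. access B: MISS, evict J (next use: step 20). Cache: [W B]
  16. access W: HIT. Next use of W: step 18. Cache: [W B]
  17. access B: HIT. Next use of B: step 23. Cache: [W B]
  18. access W: HIT. Next use of W: step 27. Cache: [W B]
  19. access Z: MISS, evict W (next use: step 27). Cache: [B Z]
  20. access J: MISS, evict Z (next use: step 25). Cache: [B J]
  21. access U: MISS, evict J (next use: step 26). Cache: [B U]
  22. access U: HIT. Next use of U: step 24. Cache: [B U]
  23. access B: HIT. Next use of B: never. Cache: [B U]
  24. access U: HIT. Next use of U: step 28. Cache: [B U]
  25. access Z: MISS, evict B (next use: never). Cache: [U Z]
  26. access J: MISS, evict Z (next use: step 30). Cache: [U J]
  27. access W: MISS, evict J (next use: step 34). Cache: [U W]
  28. access U: HIT. Next use of U: step 29. Cache: [U W]
  29. access U: HIT. Next use of U: never. Cache: [U W]
  30. access Z: MISS, evict U (next use: never). Cache: [W Z]
  31. access Z: HIT. Next use of Z: never. Cache: [W Z]
  32. access W: HIT. Next use of W: step 33. Cache: [W Z]
  33. access W: HIT. Next use of W: never. Cache: [W Z]
  34. access J: MISS, evict W (next use: never). Cache: [Z J]
Total: 20 hits, 14 misses, 12 evictions

Answer: 12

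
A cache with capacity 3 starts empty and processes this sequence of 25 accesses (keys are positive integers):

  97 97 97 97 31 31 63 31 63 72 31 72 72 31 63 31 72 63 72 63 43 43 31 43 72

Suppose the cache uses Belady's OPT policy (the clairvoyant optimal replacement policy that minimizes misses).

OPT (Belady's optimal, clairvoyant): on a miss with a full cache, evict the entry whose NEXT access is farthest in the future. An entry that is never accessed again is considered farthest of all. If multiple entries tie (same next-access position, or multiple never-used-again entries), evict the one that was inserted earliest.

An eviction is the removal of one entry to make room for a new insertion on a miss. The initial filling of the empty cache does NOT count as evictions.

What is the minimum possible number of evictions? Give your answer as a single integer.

OPT (Belady) simulation (capacity=3):
  1. access 97: MISS. Cache: [97]
  2. access 97: HIT. Next use of 97: step 3. Cache: [97]
  3. access 97: HIT. Next use of 97: step 4. Cache: [97]
  4. access 97: HIT. Next use of 97: never. Cache: [97]
  5. access 31: MISS. Cache: [97 31]
  6. access 31: HIT. Next use of 31: step 8. Cache: [97 31]
  7. access 63: MISS. Cache: [97 31 63]
  8. access 31: HIT. Next use of 31: step 11. Cache: [97 31 63]
  9. access 63: HIT. Next use of 63: step 15. Cache: [97 31 63]
  10. access 72: MISS, evict 97 (next use: never). Cache: [31 63 72]
  11. access 31: HIT. Next use of 31: step 14. Cache: [31 63 72]
  12. access 72: HIT. Next use of 72: step 13. Cache: [31 63 72]
  13. access 72: HIT. Next use of 72: step 17. Cache: [31 63 72]
  14. access 31: HIT. Next use of 31: step 16. Cache: [31 63 72]
  15. access 63: HIT. Next use of 63: step 18. Cache: [31 63 72]
  16. access 31: HIT. Next use of 31: step 23. Cache: [31 63 72]
  17. access 72: HIT. Next use of 72: step 19. Cache: [31 63 72]
  18. access 63: HIT. Next use of 63: step 20. Cache: [31 63 72]
  19. access 72: HIT. Next use of 72: step 25. Cache: [31 63 72]
  20. access 63: HIT. Next use of 63: never. Cache: [31 63 72]
  21. access 43: MISS, evict 63 (next use: never). Cache: [31 72 43]
  22. access 43: HIT. Next use of 43: step 24. Cache: [31 72 43]
  23. access 31: HIT. Next use of 31: never. Cache: [31 72 43]
  24. access 43: HIT. Next use of 43: never. Cache: [31 72 43]
  25. access 72: HIT. Next use of 72: never. Cache: [31 72 43]
Total: 20 hits, 5 misses, 2 evictions

Answer: 2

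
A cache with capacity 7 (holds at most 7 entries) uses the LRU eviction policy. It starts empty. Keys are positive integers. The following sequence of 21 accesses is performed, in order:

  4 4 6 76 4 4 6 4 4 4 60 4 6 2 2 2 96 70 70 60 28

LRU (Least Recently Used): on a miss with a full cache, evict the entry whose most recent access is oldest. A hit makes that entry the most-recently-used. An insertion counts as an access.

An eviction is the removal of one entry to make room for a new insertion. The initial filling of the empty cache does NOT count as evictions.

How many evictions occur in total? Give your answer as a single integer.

LRU simulation (capacity=7):
  1. access 4: MISS. Cache (LRU->MRU): [4]
  2. access 4: HIT. Cache (LRU->MRU): [4]
  3. access 6: MISS. Cache (LRU->MRU): [4 6]
  4. access 76: MISS. Cache (LRU->MRU): [4 6 76]
  5. access 4: HIT. Cache (LRU->MRU): [6 76 4]
  6. access 4: HIT. Cache (LRU->MRU): [6 76 4]
  7. access 6: HIT. Cache (LRU->MRU): [76 4 6]
  8. access 4: HIT. Cache (LRU->MRU): [76 6 4]
  9. access 4: HIT. Cache (LRU->MRU): [76 6 4]
  10. access 4: HIT. Cache (LRU->MRU): [76 6 4]
  11. access 60: MISS. Cache (LRU->MRU): [76 6 4 60]
  12. access 4: HIT. Cache (LRU->MRU): [76 6 60 4]
  13. access 6: HIT. Cache (LRU->MRU): [76 60 4 6]
  14. access 2: MISS. Cache (LRU->MRU): [76 60 4 6 2]
  15. access 2: HIT. Cache (LRU->MRU): [76 60 4 6 2]
  16. access 2: HIT. Cache (LRU->MRU): [76 60 4 6 2]
  17. access 96: MISS. Cache (LRU->MRU): [76 60 4 6 2 96]
  18. access 70: MISS. Cache (LRU->MRU): [76 60 4 6 2 96 70]
  19. access 70: HIT. Cache (LRU->MRU): [76 60 4 6 2 96 70]
  20. access 60: HIT. Cache (LRU->MRU): [76 4 6 2 96 70 60]
  21. access 28: MISS, evict 76. Cache (LRU->MRU): [4 6 2 96 70 60 28]
Total: 13 hits, 8 misses, 1 evictions

Answer: 1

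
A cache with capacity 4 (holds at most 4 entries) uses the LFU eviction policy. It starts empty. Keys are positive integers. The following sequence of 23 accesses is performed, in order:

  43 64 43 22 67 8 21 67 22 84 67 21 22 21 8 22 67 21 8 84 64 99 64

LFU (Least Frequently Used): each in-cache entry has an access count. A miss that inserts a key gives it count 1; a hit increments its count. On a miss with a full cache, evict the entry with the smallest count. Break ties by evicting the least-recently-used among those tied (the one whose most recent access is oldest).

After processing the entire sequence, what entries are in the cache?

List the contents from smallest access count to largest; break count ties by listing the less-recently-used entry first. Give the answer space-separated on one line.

Answer: 64 43 21 67

Derivation:
LFU simulation (capacity=4):
  1. access 43: MISS. Cache: [43(c=1)]
  2. access 64: MISS. Cache: [43(c=1) 64(c=1)]
  3. access 43: HIT, count now 2. Cache: [64(c=1) 43(c=2)]
  4. access 22: MISS. Cache: [64(c=1) 22(c=1) 43(c=2)]
  5. access 67: MISS. Cache: [64(c=1) 22(c=1) 67(c=1) 43(c=2)]
  6. access 8: MISS, evict 64(c=1). Cache: [22(c=1) 67(c=1) 8(c=1) 43(c=2)]
  7. access 21: MISS, evict 22(c=1). Cache: [67(c=1) 8(c=1) 21(c=1) 43(c=2)]
  8. access 67: HIT, count now 2. Cache: [8(c=1) 21(c=1) 43(c=2) 67(c=2)]
  9. access 22: MISS, evict 8(c=1). Cache: [21(c=1) 22(c=1) 43(c=2) 67(c=2)]
  10. access 84: MISS, evict 21(c=1). Cache: [22(c=1) 84(c=1) 43(c=2) 67(c=2)]
  11. access 67: HIT, count now 3. Cache: [22(c=1) 84(c=1) 43(c=2) 67(c=3)]
  12. access 21: MISS, evict 22(c=1). Cache: [84(c=1) 21(c=1) 43(c=2) 67(c=3)]
  13. access 22: MISS, evict 84(c=1). Cache: [21(c=1) 22(c=1) 43(c=2) 67(c=3)]
  14. access 21: HIT, count now 2. Cache: [22(c=1) 43(c=2) 21(c=2) 67(c=3)]
  15. access 8: MISS, evict 22(c=1). Cache: [8(c=1) 43(c=2) 21(c=2) 67(c=3)]
  16. access 22: MISS, evict 8(c=1). Cache: [22(c=1) 43(c=2) 21(c=2) 67(c=3)]
  17. access 67: HIT, count now 4. Cache: [22(c=1) 43(c=2) 21(c=2) 67(c=4)]
  18. access 21: HIT, count now 3. Cache: [22(c=1) 43(c=2) 21(c=3) 67(c=4)]
  19. access 8: MISS, evict 22(c=1). Cache: [8(c=1) 43(c=2) 21(c=3) 67(c=4)]
  20. access 84: MISS, evict 8(c=1). Cache: [84(c=1) 43(c=2) 21(c=3) 67(c=4)]
  21. access 64: MISS, evict 84(c=1). Cache: [64(c=1) 43(c=2) 21(c=3) 67(c=4)]
  22. access 99: MISS, evict 64(c=1). Cache: [99(c=1) 43(c=2) 21(c=3) 67(c=4)]
  23. access 64: MISS, evict 99(c=1). Cache: [64(c=1) 43(c=2) 21(c=3) 67(c=4)]
Total: 6 hits, 17 misses, 13 evictions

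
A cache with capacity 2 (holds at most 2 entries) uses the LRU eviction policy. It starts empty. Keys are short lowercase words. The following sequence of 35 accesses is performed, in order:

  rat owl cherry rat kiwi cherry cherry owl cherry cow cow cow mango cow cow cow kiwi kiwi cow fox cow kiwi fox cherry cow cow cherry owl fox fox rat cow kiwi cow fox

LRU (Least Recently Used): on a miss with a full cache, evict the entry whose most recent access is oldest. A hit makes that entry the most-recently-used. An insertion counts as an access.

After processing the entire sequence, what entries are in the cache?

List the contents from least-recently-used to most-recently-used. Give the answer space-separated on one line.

LRU simulation (capacity=2):
  1. access rat: MISS. Cache (LRU->MRU): [rat]
  2. access owl: MISS. Cache (LRU->MRU): [rat owl]
  3. access cherry: MISS, evict rat. Cache (LRU->MRU): [owl cherry]
  4. access rat: MISS, evict owl. Cache (LRU->MRU): [cherry rat]
  5. access kiwi: MISS, evict cherry. Cache (LRU->MRU): [rat kiwi]
  6. access cherry: MISS, evict rat. Cache (LRU->MRU): [kiwi cherry]
  7. access cherry: HIT. Cache (LRU->MRU): [kiwi cherry]
  8. access owl: MISS, evict kiwi. Cache (LRU->MRU): [cherry owl]
  9. access cherry: HIT. Cache (LRU->MRU): [owl cherry]
  10. access cow: MISS, evict owl. Cache (LRU->MRU): [cherry cow]
  11. access cow: HIT. Cache (LRU->MRU): [cherry cow]
  12. access cow: HIT. Cache (LRU->MRU): [cherry cow]
  13. access mango: MISS, evict cherry. Cache (LRU->MRU): [cow mango]
  14. access cow: HIT. Cache (LRU->MRU): [mango cow]
  15. access cow: HIT. Cache (LRU->MRU): [mango cow]
  16. access cow: HIT. Cache (LRU->MRU): [mango cow]
  17. access kiwi: MISS, evict mango. Cache (LRU->MRU): [cow kiwi]
  18. access kiwi: HIT. Cache (LRU->MRU): [cow kiwi]
  19. access cow: HIT. Cache (LRU->MRU): [kiwi cow]
  20. access fox: MISS, evict kiwi. Cache (LRU->MRU): [cow fox]
  21. access cow: HIT. Cache (LRU->MRU): [fox cow]
  22. access kiwi: MISS, evict fox. Cache (LRU->MRU): [cow kiwi]
  23. access fox: MISS, evict cow. Cache (LRU->MRU): [kiwi fox]
  24. access cherry: MISS, evict kiwi. Cache (LRU->MRU): [fox cherry]
  25. access cow: MISS, evict fox. Cache (LRU->MRU): [cherry cow]
  26. access cow: HIT. Cache (LRU->MRU): [cherry cow]
  27. access cherry: HIT. Cache (LRU->MRU): [cow cherry]
  28. access owl: MISS, evict cow. Cache (LRU->MRU): [cherry owl]
  29. access fox: MISS, evict cherry. Cache (LRU->MRU): [owl fox]
  30. access fox: HIT. Cache (LRU->MRU): [owl fox]
  31. access rat: MISS, evict owl. Cache (LRU->MRU): [fox rat]
  32. access cow: MISS, evict fox. Cache (LRU->MRU): [rat cow]
  33. access kiwi: MISS, evict rat. Cache (LRU->MRU): [cow kiwi]
  34. access cow: HIT. Cache (LRU->MRU): [kiwi cow]
  35. access fox: MISS, evict kiwi. Cache (LRU->MRU): [cow fox]
Total: 14 hits, 21 misses, 19 evictions

Answer: cow fox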